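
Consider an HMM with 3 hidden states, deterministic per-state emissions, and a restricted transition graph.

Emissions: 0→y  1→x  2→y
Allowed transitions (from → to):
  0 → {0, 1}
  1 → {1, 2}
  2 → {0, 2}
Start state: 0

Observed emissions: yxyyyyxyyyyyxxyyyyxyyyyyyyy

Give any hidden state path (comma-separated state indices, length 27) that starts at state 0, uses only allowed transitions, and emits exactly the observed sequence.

  0: obs=y cand={0,2} pick 0 [start]
  1: obs=x cand={1} pick 1 [0->1 ok]
  2: obs=y cand={0,2} pick 2 [1->2 ok]
  3: obs=y cand={0,2} pick 2 [2->2 ok]
  4: obs=y cand={0,2} pick 0 [2->0 ok]
  5: obs=y cand={0,2} pick 0 [0->0 ok]
  6: obs=x cand={1} pick 1 [0->1 ok]
  7: obs=y cand={0,2} pick 2 [1->2 ok]
  8: obs=y cand={0,2} pick 2 [2->2 ok]
  9: obs=y cand={0,2} pick 0 [2->0 ok]
  10: obs=y cand={0,2} pick 0 [0->0 ok]
  11: obs=y cand={0,2} pick 0 [0->0 ok]
  12: obs=x cand={1} pick 1 [0->1 ok]
  13: obs=x cand={1} pick 1 [1->1 ok]
  14: obs=y cand={0,2} pick 2 [1->2 ok]
  15: obs=y cand={0,2} pick 0 [2->0 ok]
  16: obs=y cand={0,2} pick 0 [0->0 ok]
  17: obs=y cand={0,2} pick 0 [0->0 ok]
  18: obs=x cand={1} pick 1 [0->1 ok]
  19: obs=y cand={0,2} pick 2 [1->2 ok]
  20: obs=y cand={0,2} pick 2 [2->2 ok]
  21: obs=y cand={0,2} pick 2 [2->2 ok]
  22: obs=y cand={0,2} pick 2 [2->2 ok]
  23: obs=y cand={0,2} pick 2 [2->2 ok]
  24: obs=y cand={0,2} pick 2 [2->2 ok]
  25: obs=y cand={0,2} pick 0 [2->0 ok]
  26: obs=y cand={0,2} pick 0 [0->0 ok]

0,1,2,2,0,0,1,2,2,0,0,0,1,1,2,0,0,0,1,2,2,2,2,2,2,0,0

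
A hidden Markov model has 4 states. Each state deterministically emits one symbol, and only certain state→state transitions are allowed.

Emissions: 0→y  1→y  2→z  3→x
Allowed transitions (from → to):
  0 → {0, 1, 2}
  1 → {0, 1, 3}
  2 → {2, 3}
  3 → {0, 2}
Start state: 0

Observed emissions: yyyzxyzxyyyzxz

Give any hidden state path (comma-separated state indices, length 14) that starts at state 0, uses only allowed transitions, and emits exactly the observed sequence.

  t0 'y' -> {0,1}, take 0 (start)
  t1 'y' -> {0,1}, take 0 (0->0 ok)
  t2 'y' -> {0,1}, take 0 (0->0 ok)
  t3 'z' -> {2}, take 2 (0->2 ok)
  t4 'x' -> {3}, take 3 (2->3 ok)
  t5 'y' -> {0,1}, take 0 (3->0 ok)
  t6 'z' -> {2}, take 2 (0->2 ok)
  t7 'x' -> {3}, take 3 (2->3 ok)
  t8 'y' -> {0,1}, take 0 (3->0 ok)
  t9 'y' -> {0,1}, take 0 (0->0 ok)
  t10 'y' -> {0,1}, take 0 (0->0 ok)
  t11 'z' -> {2}, take 2 (0->2 ok)
  t12 'x' -> {3}, take 3 (2->3 ok)
  t13 'z' -> {2}, take 2 (3->2 ok)

0,0,0,2,3,0,2,3,0,0,0,2,3,2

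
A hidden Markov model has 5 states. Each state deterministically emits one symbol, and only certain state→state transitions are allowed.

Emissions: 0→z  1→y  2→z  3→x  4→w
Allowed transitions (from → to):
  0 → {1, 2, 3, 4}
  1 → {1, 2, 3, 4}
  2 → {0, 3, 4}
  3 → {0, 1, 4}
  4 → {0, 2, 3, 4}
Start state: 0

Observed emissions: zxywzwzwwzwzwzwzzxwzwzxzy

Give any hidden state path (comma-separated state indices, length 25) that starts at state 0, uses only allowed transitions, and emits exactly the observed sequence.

0,3,1,4,2,4,0,4,4,0,4,2,4,0,4,0,2,3,4,2,4,2,3,0,1

  [0] z  {0,2}  => 0  start
  [1] x  {3}  => 3  0->3 ok
  [2] y  {1}  => 1  3->1 ok
  [3] w  {4}  => 4  1->4 ok
  [4] z  {0,2}  => 2  4->2 ok
  [5] w  {4}  => 4  2->4 ok
  [6] z  {0,2}  => 0  4->0 ok
  [7] w  {4}  => 4  0->4 ok
  [8] w  {4}  => 4  4->4 ok
  [9] z  {0,2}  => 0  4->0 ok
  [10] w  {4}  => 4  0->4 ok
  [11] z  {0,2}  => 2  4->2 ok
  [12] w  {4}  => 4  2->4 ok
  [13] z  {0,2}  => 0  4->0 ok
  [14] w  {4}  => 4  0->4 ok
  [15] z  {0,2}  => 0  4->0 ok
  [16] z  {0,2}  => 2  0->2 ok
  [17] x  {3}  => 3  2->3 ok
  [18] w  {4}  => 4  3->4 ok
  [19] z  {0,2}  => 2  4->2 ok
  [20] w  {4}  => 4  2->4 ok
  [21] z  {0,2}  => 2  4->2 ok
  [22] x  {3}  => 3  2->3 ok
  [23] z  {0,2}  => 0  3->0 ok
  [24] y  {1}  => 1  0->1 ok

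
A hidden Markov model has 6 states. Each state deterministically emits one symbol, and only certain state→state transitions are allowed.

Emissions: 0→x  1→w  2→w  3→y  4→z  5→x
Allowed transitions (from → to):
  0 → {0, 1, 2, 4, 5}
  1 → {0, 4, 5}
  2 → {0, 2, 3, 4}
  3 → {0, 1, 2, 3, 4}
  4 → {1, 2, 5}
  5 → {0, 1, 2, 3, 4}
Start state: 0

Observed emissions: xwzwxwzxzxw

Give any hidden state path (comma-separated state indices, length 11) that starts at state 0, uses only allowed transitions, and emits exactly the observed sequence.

0,2,4,1,5,2,4,5,4,5,2

  t0 'x' -> {0,5}, take 0 (start)
  t1 'w' -> {1,2}, take 2 (0->2 ok)
  t2 'z' -> {4}, take 4 (2->4 ok)
  t3 'w' -> {1,2}, take 1 (4->1 ok)
  t4 'x' -> {0,5}, take 5 (1->5 ok)
  t5 'w' -> {1,2}, take 2 (5->2 ok)
  t6 'z' -> {4}, take 4 (2->4 ok)
  t7 'x' -> {0,5}, take 5 (4->5 ok)
  t8 'z' -> {4}, take 4 (5->4 ok)
  t9 'x' -> {0,5}, take 5 (4->5 ok)
  t10 'w' -> {1,2}, take 2 (5->2 ok)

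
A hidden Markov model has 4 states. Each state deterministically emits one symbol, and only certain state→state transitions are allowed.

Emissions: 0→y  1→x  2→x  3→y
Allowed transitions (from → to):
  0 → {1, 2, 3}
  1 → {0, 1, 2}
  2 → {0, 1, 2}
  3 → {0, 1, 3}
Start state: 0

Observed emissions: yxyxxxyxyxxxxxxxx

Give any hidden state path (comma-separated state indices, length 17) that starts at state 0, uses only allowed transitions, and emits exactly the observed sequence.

0,1,0,1,2,1,0,2,0,1,1,1,1,2,2,2,2

  t0 'y' -> {0,3}, take 0 (start)
  t1 'x' -> {1,2}, take 1 (0->1 ok)
  t2 'y' -> {0,3}, take 0 (1->0 ok)
  t3 'x' -> {1,2}, take 1 (0->1 ok)
  t4 'x' -> {1,2}, take 2 (1->2 ok)
  t5 'x' -> {1,2}, take 1 (2->1 ok)
  t6 'y' -> {0,3}, take 0 (1->0 ok)
  t7 'x' -> {1,2}, take 2 (0->2 ok)
  t8 'y' -> {0,3}, take 0 (2->0 ok)
  t9 'x' -> {1,2}, take 1 (0->1 ok)
  t10 'x' -> {1,2}, take 1 (1->1 ok)
  t11 'x' -> {1,2}, take 1 (1->1 ok)
  t12 'x' -> {1,2}, take 1 (1->1 ok)
  t13 'x' -> {1,2}, take 2 (1->2 ok)
  t14 'x' -> {1,2}, take 2 (2->2 ok)
  t15 'x' -> {1,2}, take 2 (2->2 ok)
  t16 'x' -> {1,2}, take 2 (2->2 ok)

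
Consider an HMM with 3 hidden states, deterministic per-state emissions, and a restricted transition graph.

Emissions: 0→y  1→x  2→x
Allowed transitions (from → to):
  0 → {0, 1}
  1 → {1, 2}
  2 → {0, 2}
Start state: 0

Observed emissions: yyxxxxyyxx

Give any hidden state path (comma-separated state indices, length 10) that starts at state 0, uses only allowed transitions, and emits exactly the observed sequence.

  0: obs=y cand={0} pick 0 [start]
  1: obs=y cand={0} pick 0 [0->0 ok]
  2: obs=x cand={1,2} pick 1 [0->1 ok]
  3: obs=x cand={1,2} pick 1 [1->1 ok]
  4: obs=x cand={1,2} pick 1 [1->1 ok]
  5: obs=x cand={1,2} pick 2 [1->2 ok]
  6: obs=y cand={0} pick 0 [2->0 ok]
  7: obs=y cand={0} pick 0 [0->0 ok]
  8: obs=x cand={1,2} pick 1 [0->1 ok]
  9: obs=x cand={1,2} pick 1 [1->1 ok]

0,0,1,1,1,2,0,0,1,1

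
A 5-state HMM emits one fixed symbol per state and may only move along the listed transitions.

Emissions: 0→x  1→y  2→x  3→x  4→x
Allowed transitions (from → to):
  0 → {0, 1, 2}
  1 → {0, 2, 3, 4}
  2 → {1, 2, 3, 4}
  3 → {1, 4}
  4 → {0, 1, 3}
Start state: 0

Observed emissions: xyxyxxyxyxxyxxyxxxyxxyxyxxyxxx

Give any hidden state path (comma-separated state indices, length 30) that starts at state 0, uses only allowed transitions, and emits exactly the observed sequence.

0,1,4,1,2,3,1,4,1,0,2,1,2,3,1,4,0,0,1,3,4,1,3,1,2,2,1,2,4,0

  pos 0: x in {0,2,3,4}, choose 0; start
  pos 1: y in {1}, choose 1; 0->1 ok
  pos 2: x in {0,2,3,4}, choose 4; 1->4 ok
  pos 3: y in {1}, choose 1; 4->1 ok
  pos 4: x in {0,2,3,4}, choose 2; 1->2 ok
  pos 5: x in {0,2,3,4}, choose 3; 2->3 ok
  pos 6: y in {1}, choose 1; 3->1 ok
  pos 7: x in {0,2,3,4}, choose 4; 1->4 ok
  pos 8: y in {1}, choose 1; 4->1 ok
  pos 9: x in {0,2,3,4}, choose 0; 1->0 ok
  pos 10: x in {0,2,3,4}, choose 2; 0->2 ok
  pos 11: y in {1}, choose 1; 2->1 ok
  pos 12: x in {0,2,3,4}, choose 2; 1->2 ok
  pos 13: x in {0,2,3,4}, choose 3; 2->3 ok
  pos 14: y in {1}, choose 1; 3->1 ok
  pos 15: x in {0,2,3,4}, choose 4; 1->4 ok
  pos 16: x in {0,2,3,4}, choose 0; 4->0 ok
  pos 17: x in {0,2,3,4}, choose 0; 0->0 ok
  pos 18: y in {1}, choose 1; 0->1 ok
  pos 19: x in {0,2,3,4}, choose 3; 1->3 ok
  pos 20: x in {0,2,3,4}, choose 4; 3->4 ok
  pos 21: y in {1}, choose 1; 4->1 ok
  pos 22: x in {0,2,3,4}, choose 3; 1->3 ok
  pos 23: y in {1}, choose 1; 3->1 ok
  pos 24: x in {0,2,3,4}, choose 2; 1->2 ok
  pos 25: x in {0,2,3,4}, choose 2; 2->2 ok
  pos 26: y in {1}, choose 1; 2->1 ok
  pos 27: x in {0,2,3,4}, choose 2; 1->2 ok
  pos 28: x in {0,2,3,4}, choose 4; 2->4 ok
  pos 29: x in {0,2,3,4}, choose 0; 4->0 ok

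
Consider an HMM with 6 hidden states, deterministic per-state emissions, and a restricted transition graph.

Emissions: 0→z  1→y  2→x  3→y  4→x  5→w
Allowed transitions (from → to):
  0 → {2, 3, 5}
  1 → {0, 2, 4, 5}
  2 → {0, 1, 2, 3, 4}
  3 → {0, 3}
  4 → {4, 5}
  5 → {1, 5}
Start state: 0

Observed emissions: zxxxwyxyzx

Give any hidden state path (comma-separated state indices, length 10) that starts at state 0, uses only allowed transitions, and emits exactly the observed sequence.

  t0 'z' -> {0}, take 0 (start)
  t1 'x' -> {2,4}, take 2 (0->2 ok)
  t2 'x' -> {2,4}, take 4 (2->4 ok)
  t3 'x' -> {2,4}, take 4 (4->4 ok)
  t4 'w' -> {5}, take 5 (4->5 ok)
  t5 'y' -> {1,3}, take 1 (5->1 ok)
  t6 'x' -> {2,4}, take 2 (1->2 ok)
  t7 'y' -> {1,3}, take 3 (2->3 ok)
  t8 'z' -> {0}, take 0 (3->0 ok)
  t9 'x' -> {2,4}, take 2 (0->2 ok)

0,2,4,4,5,1,2,3,0,2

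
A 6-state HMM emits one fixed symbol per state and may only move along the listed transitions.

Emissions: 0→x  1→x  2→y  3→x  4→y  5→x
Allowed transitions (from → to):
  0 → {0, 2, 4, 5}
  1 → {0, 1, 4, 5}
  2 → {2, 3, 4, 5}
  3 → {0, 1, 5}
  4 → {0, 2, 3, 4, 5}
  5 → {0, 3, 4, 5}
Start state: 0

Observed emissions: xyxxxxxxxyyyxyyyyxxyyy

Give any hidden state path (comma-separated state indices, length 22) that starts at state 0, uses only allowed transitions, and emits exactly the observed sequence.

0,4,3,0,0,5,5,0,0,4,2,4,0,4,2,4,4,5,5,4,4,2

  [0] x  {0,1,3,5}  => 0  start
  [1] y  {2,4}  => 4  0->4 ok
  [2] x  {0,1,3,5}  => 3  4->3 ok
  [3] x  {0,1,3,5}  => 0  3->0 ok
  [4] x  {0,1,3,5}  => 0  0->0 ok
  [5] x  {0,1,3,5}  => 5  0->5 ok
  [6] x  {0,1,3,5}  => 5  5->5 ok
  [7] x  {0,1,3,5}  => 0  5->0 ok
  [8] x  {0,1,3,5}  => 0  0->0 ok
  [9] y  {2,4}  => 4  0->4 ok
  [10] y  {2,4}  => 2  4->2 ok
  [11] y  {2,4}  => 4  2->4 ok
  [12] x  {0,1,3,5}  => 0  4->0 ok
  [13] y  {2,4}  => 4  0->4 ok
  [14] y  {2,4}  => 2  4->2 ok
  [15] y  {2,4}  => 4  2->4 ok
  [16] y  {2,4}  => 4  4->4 ok
  [17] x  {0,1,3,5}  => 5  4->5 ok
  [18] x  {0,1,3,5}  => 5  5->5 ok
  [19] y  {2,4}  => 4  5->4 ok
  [20] y  {2,4}  => 4  4->4 ok
  [21] y  {2,4}  => 2  4->2 ok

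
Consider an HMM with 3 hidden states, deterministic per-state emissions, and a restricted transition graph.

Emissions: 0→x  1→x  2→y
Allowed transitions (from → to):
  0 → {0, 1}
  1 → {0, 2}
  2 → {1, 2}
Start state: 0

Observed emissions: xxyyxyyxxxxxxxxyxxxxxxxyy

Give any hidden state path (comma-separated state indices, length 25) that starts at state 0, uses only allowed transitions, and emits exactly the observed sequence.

0,1,2,2,1,2,2,1,0,0,0,0,1,0,1,2,1,0,1,0,1,0,1,2,2

  [0] x  {0,1}  => 0  start
  [1] x  {0,1}  => 1  0->1 ok
  [2] y  {2}  => 2  1->2 ok
  [3] y  {2}  => 2  2->2 ok
  [4] x  {0,1}  => 1  2->1 ok
  [5] y  {2}  => 2  1->2 ok
  [6] y  {2}  => 2  2->2 ok
  [7] x  {0,1}  => 1  2->1 ok
  [8] x  {0,1}  => 0  1->0 ok
  [9] x  {0,1}  => 0  0->0 ok
  [10] x  {0,1}  => 0  0->0 ok
  [11] x  {0,1}  => 0  0->0 ok
  [12] x  {0,1}  => 1  0->1 ok
  [13] x  {0,1}  => 0  1->0 ok
  [14] x  {0,1}  => 1  0->1 ok
  [15] y  {2}  => 2  1->2 ok
  [16] x  {0,1}  => 1  2->1 ok
  [17] x  {0,1}  => 0  1->0 ok
  [18] x  {0,1}  => 1  0->1 ok
  [19] x  {0,1}  => 0  1->0 ok
  [20] x  {0,1}  => 1  0->1 ok
  [21] x  {0,1}  => 0  1->0 ok
  [22] x  {0,1}  => 1  0->1 ok
  [23] y  {2}  => 2  1->2 ok
  [24] y  {2}  => 2  2->2 ok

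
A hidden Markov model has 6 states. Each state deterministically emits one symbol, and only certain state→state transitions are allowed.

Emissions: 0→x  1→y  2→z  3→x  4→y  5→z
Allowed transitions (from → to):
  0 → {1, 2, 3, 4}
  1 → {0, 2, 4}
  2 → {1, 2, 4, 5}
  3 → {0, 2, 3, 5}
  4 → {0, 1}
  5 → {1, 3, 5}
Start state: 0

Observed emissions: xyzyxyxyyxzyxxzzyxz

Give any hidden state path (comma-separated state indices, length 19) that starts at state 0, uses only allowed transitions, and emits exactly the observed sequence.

  [0] x  {0,3}  => 0  start
  [1] y  {1,4}  => 1  0->1 ok
  [2] z  {2,5}  => 2  1->2 ok
  [3] y  {1,4}  => 1  2->1 ok
  [4] x  {0,3}  => 0  1->0 ok
  [5] y  {1,4}  => 4  0->4 ok
  [6] x  {0,3}  => 0  4->0 ok
  [7] y  {1,4}  => 1  0->1 ok
  [8] y  {1,4}  => 4  1->4 ok
  [9] x  {0,3}  => 0  4->0 ok
  [10] z  {2,5}  => 2  0->2 ok
  [11] y  {1,4}  => 1  2->1 ok
  [12] x  {0,3}  => 0  1->0 ok
  [13] x  {0,3}  => 3  0->3 ok
  [14] z  {2,5}  => 2  3->2 ok
  [15] z  {2,5}  => 5  2->5 ok
  [16] y  {1,4}  => 1  5->1 ok
  [17] x  {0,3}  => 0  1->0 ok
  [18] z  {2,5}  => 2  0->2 ok

0,1,2,1,0,4,0,1,4,0,2,1,0,3,2,5,1,0,2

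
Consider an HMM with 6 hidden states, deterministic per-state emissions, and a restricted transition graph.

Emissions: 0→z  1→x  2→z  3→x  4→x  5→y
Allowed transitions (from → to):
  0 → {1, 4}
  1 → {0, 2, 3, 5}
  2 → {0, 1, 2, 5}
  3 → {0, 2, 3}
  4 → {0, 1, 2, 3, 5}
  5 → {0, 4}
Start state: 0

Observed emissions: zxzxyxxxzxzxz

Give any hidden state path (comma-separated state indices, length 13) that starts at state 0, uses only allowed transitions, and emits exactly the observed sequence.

0,1,0,1,5,4,3,3,0,4,2,1,2

  0: obs=z cand={0,2} pick 0 [start]
  1: obs=x cand={1,3,4} pick 1 [0->1 ok]
  2: obs=z cand={0,2} pick 0 [1->0 ok]
  3: obs=x cand={1,3,4} pick 1 [0->1 ok]
  4: obs=y cand={5} pick 5 [1->5 ok]
  5: obs=x cand={1,3,4} pick 4 [5->4 ok]
  6: obs=x cand={1,3,4} pick 3 [4->3 ok]
  7: obs=x cand={1,3,4} pick 3 [3->3 ok]
  8: obs=z cand={0,2} pick 0 [3->0 ok]
  9: obs=x cand={1,3,4} pick 4 [0->4 ok]
  10: obs=z cand={0,2} pick 2 [4->2 ok]
  11: obs=x cand={1,3,4} pick 1 [2->1 ok]
  12: obs=z cand={0,2} pick 2 [1->2 ok]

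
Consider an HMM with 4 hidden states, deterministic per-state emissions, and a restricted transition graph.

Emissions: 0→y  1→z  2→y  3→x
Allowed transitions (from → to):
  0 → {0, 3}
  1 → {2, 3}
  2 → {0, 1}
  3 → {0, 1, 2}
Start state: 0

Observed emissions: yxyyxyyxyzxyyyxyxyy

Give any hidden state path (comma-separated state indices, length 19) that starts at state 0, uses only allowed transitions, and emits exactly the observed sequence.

0,3,2,0,3,0,0,3,2,1,3,0,0,0,3,0,3,2,0

  0: obs=y cand={0,2} pick 0 [start]
  1: obs=x cand={3} pick 3 [0->3 ok]
  2: obs=y cand={0,2} pick 2 [3->2 ok]
  3: obs=y cand={0,2} pick 0 [2->0 ok]
  4: obs=x cand={3} pick 3 [0->3 ok]
  5: obs=y cand={0,2} pick 0 [3->0 ok]
  6: obs=y cand={0,2} pick 0 [0->0 ok]
  7: obs=x cand={3} pick 3 [0->3 ok]
  8: obs=y cand={0,2} pick 2 [3->2 ok]
  9: obs=z cand={1} pick 1 [2->1 ok]
  10: obs=x cand={3} pick 3 [1->3 ok]
  11: obs=y cand={0,2} pick 0 [3->0 ok]
  12: obs=y cand={0,2} pick 0 [0->0 ok]
  13: obs=y cand={0,2} pick 0 [0->0 ok]
  14: obs=x cand={3} pick 3 [0->3 ok]
  15: obs=y cand={0,2} pick 0 [3->0 ok]
  16: obs=x cand={3} pick 3 [0->3 ok]
  17: obs=y cand={0,2} pick 2 [3->2 ok]
  18: obs=y cand={0,2} pick 0 [2->0 ok]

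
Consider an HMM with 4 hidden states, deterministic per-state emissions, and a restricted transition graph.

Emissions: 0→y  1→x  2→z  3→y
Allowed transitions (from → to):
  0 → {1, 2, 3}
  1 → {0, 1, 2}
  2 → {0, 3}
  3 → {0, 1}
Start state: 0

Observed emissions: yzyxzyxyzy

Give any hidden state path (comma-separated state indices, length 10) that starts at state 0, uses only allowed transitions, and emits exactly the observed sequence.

0,2,3,1,2,0,1,0,2,0

  [0] y  {0,3}  => 0  start
  [1] z  {2}  => 2  0->2 ok
  [2] y  {0,3}  => 3  2->3 ok
  [3] x  {1}  => 1  3->1 ok
  [4] z  {2}  => 2  1->2 ok
  [5] y  {0,3}  => 0  2->0 ok
  [6] x  {1}  => 1  0->1 ok
  [7] y  {0,3}  => 0  1->0 ok
  [8] z  {2}  => 2  0->2 ok
  [9] y  {0,3}  => 0  2->0 ok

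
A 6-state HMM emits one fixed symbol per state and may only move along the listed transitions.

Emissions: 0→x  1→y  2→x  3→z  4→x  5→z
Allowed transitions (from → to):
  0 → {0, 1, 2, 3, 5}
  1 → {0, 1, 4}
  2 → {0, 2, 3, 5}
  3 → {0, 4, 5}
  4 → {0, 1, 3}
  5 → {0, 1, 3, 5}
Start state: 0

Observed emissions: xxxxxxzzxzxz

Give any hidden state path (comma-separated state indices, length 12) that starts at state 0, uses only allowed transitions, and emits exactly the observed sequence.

0,0,0,2,2,2,5,3,4,3,4,3

  pos 0: x in {0,2,4}, choose 0; start
  pos 1: x in {0,2,4}, choose 0; 0->0 ok
  pos 2: x in {0,2,4}, choose 0; 0->0 ok
  pos 3: x in {0,2,4}, choose 2; 0->2 ok
  pos 4: x in {0,2,4}, choose 2; 2->2 ok
  pos 5: x in {0,2,4}, choose 2; 2->2 ok
  pos 6: z in {3,5}, choose 5; 2->5 ok
  pos 7: z in {3,5}, choose 3; 5->3 ok
  pos 8: x in {0,2,4}, choose 4; 3->4 ok
  pos 9: z in {3,5}, choose 3; 4->3 ok
  pos 10: x in {0,2,4}, choose 4; 3->4 ok
  pos 11: z in {3,5}, choose 3; 4->3 ok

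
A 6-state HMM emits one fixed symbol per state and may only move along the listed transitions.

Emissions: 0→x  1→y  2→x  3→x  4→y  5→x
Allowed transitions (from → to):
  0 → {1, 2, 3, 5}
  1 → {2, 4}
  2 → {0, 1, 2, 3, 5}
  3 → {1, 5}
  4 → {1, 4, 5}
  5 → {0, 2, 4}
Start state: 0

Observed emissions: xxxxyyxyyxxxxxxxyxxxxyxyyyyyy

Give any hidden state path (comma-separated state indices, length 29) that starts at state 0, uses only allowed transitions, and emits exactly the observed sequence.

0,5,0,5,4,4,5,4,1,2,0,5,2,2,0,5,4,5,2,0,2,1,2,1,4,4,1,4,1

  t0 'x' -> {0,2,3,5}, take 0 (start)
  t1 'x' -> {0,2,3,5}, take 5 (0->5 ok)
  t2 'x' -> {0,2,3,5}, take 0 (5->0 ok)
  t3 'x' -> {0,2,3,5}, take 5 (0->5 ok)
  t4 'y' -> {1,4}, take 4 (5->4 ok)
  t5 'y' -> {1,4}, take 4 (4->4 ok)
  t6 'x' -> {0,2,3,5}, take 5 (4->5 ok)
  t7 'y' -> {1,4}, take 4 (5->4 ok)
  t8 'y' -> {1,4}, take 1 (4->1 ok)
  t9 'x' -> {0,2,3,5}, take 2 (1->2 ok)
  t10 'x' -> {0,2,3,5}, take 0 (2->0 ok)
  t11 'x' -> {0,2,3,5}, take 5 (0->5 ok)
  t12 'x' -> {0,2,3,5}, take 2 (5->2 ok)
  t13 'x' -> {0,2,3,5}, take 2 (2->2 ok)
  t14 'x' -> {0,2,3,5}, take 0 (2->0 ok)
  t15 'x' -> {0,2,3,5}, take 5 (0->5 ok)
  t16 'y' -> {1,4}, take 4 (5->4 ok)
  t17 'x' -> {0,2,3,5}, take 5 (4->5 ok)
  t18 'x' -> {0,2,3,5}, take 2 (5->2 ok)
  t19 'x' -> {0,2,3,5}, take 0 (2->0 ok)
  t20 'x' -> {0,2,3,5}, take 2 (0->2 ok)
  t21 'y' -> {1,4}, take 1 (2->1 ok)
  t22 'x' -> {0,2,3,5}, take 2 (1->2 ok)
  t23 'y' -> {1,4}, take 1 (2->1 ok)
  t24 'y' -> {1,4}, take 4 (1->4 ok)
  t25 'y' -> {1,4}, take 4 (4->4 ok)
  t26 'y' -> {1,4}, take 1 (4->1 ok)
  t27 'y' -> {1,4}, take 4 (1->4 ok)
  t28 'y' -> {1,4}, take 1 (4->1 ok)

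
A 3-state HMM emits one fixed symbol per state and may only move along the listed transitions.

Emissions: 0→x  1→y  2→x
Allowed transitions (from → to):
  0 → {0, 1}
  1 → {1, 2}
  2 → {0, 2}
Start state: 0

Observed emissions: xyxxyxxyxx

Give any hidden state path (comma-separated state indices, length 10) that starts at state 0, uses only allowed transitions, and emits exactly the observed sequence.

  pos 0: x in {0,2}, choose 0; start
  pos 1: y in {1}, choose 1; 0->1 ok
  pos 2: x in {0,2}, choose 2; 1->2 ok
  pos 3: x in {0,2}, choose 0; 2->0 ok
  pos 4: y in {1}, choose 1; 0->1 ok
  pos 5: x in {0,2}, choose 2; 1->2 ok
  pos 6: x in {0,2}, choose 0; 2->0 ok
  pos 7: y in {1}, choose 1; 0->1 ok
  pos 8: x in {0,2}, choose 2; 1->2 ok
  pos 9: x in {0,2}, choose 2; 2->2 ok

0,1,2,0,1,2,0,1,2,2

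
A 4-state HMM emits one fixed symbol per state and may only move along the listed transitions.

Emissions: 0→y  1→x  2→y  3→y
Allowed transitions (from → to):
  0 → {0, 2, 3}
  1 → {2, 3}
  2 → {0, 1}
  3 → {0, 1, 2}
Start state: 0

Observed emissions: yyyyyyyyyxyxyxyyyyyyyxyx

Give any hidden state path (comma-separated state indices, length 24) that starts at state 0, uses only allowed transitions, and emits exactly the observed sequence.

  0: obs=y cand={0,2,3} pick 0 [start]
  1: obs=y cand={0,2,3} pick 3 [0->3 ok]
  2: obs=y cand={0,2,3} pick 2 [3->2 ok]
  3: obs=y cand={0,2,3} pick 0 [2->0 ok]
  4: obs=y cand={0,2,3} pick 0 [0->0 ok]
  5: obs=y cand={0,2,3} pick 0 [0->0 ok]
  6: obs=y cand={0,2,3} pick 3 [0->3 ok]
  7: obs=y cand={0,2,3} pick 0 [3->0 ok]
  8: obs=y cand={0,2,3} pick 2 [0->2 ok]
  9: obs=x cand={1} pick 1 [2->1 ok]
  10: obs=y cand={0,2,3} pick 3 [1->3 ok]
  11: obs=x cand={1} pick 1 [3->1 ok]
  12: obs=y cand={0,2,3} pick 3 [1->3 ok]
  13: obs=x cand={1} pick 1 [3->1 ok]
  14: obs=y cand={0,2,3} pick 3 [1->3 ok]
  15: obs=y cand={0,2,3} pick 2 [3->2 ok]
  16: obs=y cand={0,2,3} pick 0 [2->0 ok]
  17: obs=y cand={0,2,3} pick 3 [0->3 ok]
  18: obs=y cand={0,2,3} pick 0 [3->0 ok]
  19: obs=y cand={0,2,3} pick 0 [0->0 ok]
  20: obs=y cand={0,2,3} pick 2 [0->2 ok]
  21: obs=x cand={1} pick 1 [2->1 ok]
  22: obs=y cand={0,2,3} pick 3 [1->3 ok]
  23: obs=x cand={1} pick 1 [3->1 ok]

0,3,2,0,0,0,3,0,2,1,3,1,3,1,3,2,0,3,0,0,2,1,3,1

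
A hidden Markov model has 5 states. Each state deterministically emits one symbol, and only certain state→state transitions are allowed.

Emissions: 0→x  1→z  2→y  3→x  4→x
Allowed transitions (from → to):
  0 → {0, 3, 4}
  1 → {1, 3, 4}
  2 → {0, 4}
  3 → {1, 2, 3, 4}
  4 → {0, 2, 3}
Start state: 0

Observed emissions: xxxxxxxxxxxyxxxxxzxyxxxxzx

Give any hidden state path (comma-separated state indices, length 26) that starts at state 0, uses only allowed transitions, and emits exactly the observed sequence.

0,4,3,3,3,4,0,0,4,0,3,2,0,4,0,4,3,1,3,2,4,0,0,3,1,4

  0: obs=x cand={0,3,4} pick 0 [start]
  1: obs=x cand={0,3,4} pick 4 [0->4 ok]
  2: obs=x cand={0,3,4} pick 3 [4->3 ok]
  3: obs=x cand={0,3,4} pick 3 [3->3 ok]
  4: obs=x cand={0,3,4} pick 3 [3->3 ok]
  5: obs=x cand={0,3,4} pick 4 [3->4 ok]
  6: obs=x cand={0,3,4} pick 0 [4->0 ok]
  7: obs=x cand={0,3,4} pick 0 [0->0 ok]
  8: obs=x cand={0,3,4} pick 4 [0->4 ok]
  9: obs=x cand={0,3,4} pick 0 [4->0 ok]
  10: obs=x cand={0,3,4} pick 3 [0->3 ok]
  11: obs=y cand={2} pick 2 [3->2 ok]
  12: obs=x cand={0,3,4} pick 0 [2->0 ok]
  13: obs=x cand={0,3,4} pick 4 [0->4 ok]
  14: obs=x cand={0,3,4} pick 0 [4->0 ok]
  15: obs=x cand={0,3,4} pick 4 [0->4 ok]
  16: obs=x cand={0,3,4} pick 3 [4->3 ok]
  17: obs=z cand={1} pick 1 [3->1 ok]
  18: obs=x cand={0,3,4} pick 3 [1->3 ok]
  19: obs=y cand={2} pick 2 [3->2 ok]
  20: obs=x cand={0,3,4} pick 4 [2->4 ok]
  21: obs=x cand={0,3,4} pick 0 [4->0 ok]
  22: obs=x cand={0,3,4} pick 0 [0->0 ok]
  23: obs=x cand={0,3,4} pick 3 [0->3 ok]
  24: obs=z cand={1} pick 1 [3->1 ok]
  25: obs=x cand={0,3,4} pick 4 [1->4 ok]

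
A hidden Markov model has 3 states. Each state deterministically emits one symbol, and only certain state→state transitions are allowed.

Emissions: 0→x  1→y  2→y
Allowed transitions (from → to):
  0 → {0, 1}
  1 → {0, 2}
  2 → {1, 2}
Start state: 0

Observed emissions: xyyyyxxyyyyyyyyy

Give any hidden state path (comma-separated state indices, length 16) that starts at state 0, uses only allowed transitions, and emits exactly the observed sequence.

  pos 0: x in {0}, choose 0; start
  pos 1: y in {1,2}, choose 1; 0->1 ok
  pos 2: y in {1,2}, choose 2; 1->2 ok
  pos 3: y in {1,2}, choose 2; 2->2 ok
  pos 4: y in {1,2}, choose 1; 2->1 ok
  pos 5: x in {0}, choose 0; 1->0 ok
  pos 6: x in {0}, choose 0; 0->0 ok
  pos 7: y in {1,2}, choose 1; 0->1 ok
  pos 8: y in {1,2}, choose 2; 1->2 ok
  pos 9: y in {1,2}, choose 2; 2->2 ok
  pos 10: y in {1,2}, choose 2; 2->2 ok
  pos 11: y in {1,2}, choose 2; 2->2 ok
  pos 12: y in {1,2}, choose 2; 2->2 ok
  pos 13: y in {1,2}, choose 1; 2->1 ok
  pos 14: y in {1,2}, choose 2; 1->2 ok
  pos 15: y in {1,2}, choose 1; 2->1 ok

0,1,2,2,1,0,0,1,2,2,2,2,2,1,2,1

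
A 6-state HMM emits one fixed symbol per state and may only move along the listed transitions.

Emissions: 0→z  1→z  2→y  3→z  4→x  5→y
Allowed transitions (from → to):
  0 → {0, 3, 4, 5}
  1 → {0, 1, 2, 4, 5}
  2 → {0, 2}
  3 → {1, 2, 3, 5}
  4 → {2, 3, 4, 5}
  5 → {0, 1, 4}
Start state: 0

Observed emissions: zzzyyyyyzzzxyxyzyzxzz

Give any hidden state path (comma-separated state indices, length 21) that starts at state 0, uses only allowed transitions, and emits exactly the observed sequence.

0,0,3,2,2,2,2,2,0,0,0,4,5,4,2,0,5,1,4,3,1

  pos 0: z in {0,1,3}, choose 0; start
  pos 1: z in {0,1,3}, choose 0; 0->0 ok
  pos 2: z in {0,1,3}, choose 3; 0->3 ok
  pos 3: y in {2,5}, choose 2; 3->2 ok
  pos 4: y in {2,5}, choose 2; 2->2 ok
  pos 5: y in {2,5}, choose 2; 2->2 ok
  pos 6: y in {2,5}, choose 2; 2->2 ok
  pos 7: y in {2,5}, choose 2; 2->2 ok
  pos 8: z in {0,1,3}, choose 0; 2->0 ok
  pos 9: z in {0,1,3}, choose 0; 0->0 ok
  pos 10: z in {0,1,3}, choose 0; 0->0 ok
  pos 11: x in {4}, choose 4; 0->4 ok
  pos 12: y in {2,5}, choose 5; 4->5 ok
  pos 13: x in {4}, choose 4; 5->4 ok
  pos 14: y in {2,5}, choose 2; 4->2 ok
  pos 15: z in {0,1,3}, choose 0; 2->0 ok
  pos 16: y in {2,5}, choose 5; 0->5 ok
  pos 17: z in {0,1,3}, choose 1; 5->1 ok
  pos 18: x in {4}, choose 4; 1->4 ok
  pos 19: z in {0,1,3}, choose 3; 4->3 ok
  pos 20: z in {0,1,3}, choose 1; 3->1 ok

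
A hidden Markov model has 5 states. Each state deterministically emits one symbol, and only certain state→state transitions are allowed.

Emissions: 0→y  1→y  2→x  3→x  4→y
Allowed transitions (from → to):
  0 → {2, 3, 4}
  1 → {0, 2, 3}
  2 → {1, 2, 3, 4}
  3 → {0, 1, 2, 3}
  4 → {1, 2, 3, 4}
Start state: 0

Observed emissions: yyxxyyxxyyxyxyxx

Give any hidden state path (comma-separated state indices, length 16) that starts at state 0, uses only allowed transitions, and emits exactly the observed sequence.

  [0] y  {0,1,4}  => 0  start
  [1] y  {0,1,4}  => 4  0->4 ok
  [2] x  {2,3}  => 2  4->2 ok
  [3] x  {2,3}  => 3  2->3 ok
  [4] y  {0,1,4}  => 0  3->0 ok
  [5] y  {0,1,4}  => 4  0->4 ok
  [6] x  {2,3}  => 2  4->2 ok
  [7] x  {2,3}  => 2  2->2 ok
  [8] y  {0,1,4}  => 4  2->4 ok
  [9] y  {0,1,4}  => 1  4->1 ok
  [10] x  {2,3}  => 2  1->2 ok
  [11] y  {0,1,4}  => 1  2->1 ok
  [12] x  {2,3}  => 2  1->2 ok
  [13] y  {0,1,4}  => 4  2->4 ok
  [14] x  {2,3}  => 3  4->3 ok
  [15] x  {2,3}  => 3  3->3 ok

0,4,2,3,0,4,2,2,4,1,2,1,2,4,3,3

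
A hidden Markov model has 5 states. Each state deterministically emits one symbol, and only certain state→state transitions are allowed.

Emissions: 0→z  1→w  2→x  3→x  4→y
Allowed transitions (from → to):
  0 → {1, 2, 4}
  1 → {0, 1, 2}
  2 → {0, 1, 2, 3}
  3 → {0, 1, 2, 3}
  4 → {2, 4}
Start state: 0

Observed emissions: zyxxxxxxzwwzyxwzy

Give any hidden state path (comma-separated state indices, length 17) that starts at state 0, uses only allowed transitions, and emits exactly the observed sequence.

0,4,2,3,2,3,3,2,0,1,1,0,4,2,1,0,4

  0: obs=z cand={0} pick 0 [start]
  1: obs=y cand={4} pick 4 [0->4 ok]
  2: obs=x cand={2,3} pick 2 [4->2 ok]
  3: obs=x cand={2,3} pick 3 [2->3 ok]
  4: obs=x cand={2,3} pick 2 [3->2 ok]
  5: obs=x cand={2,3} pick 3 [2->3 ok]
  6: obs=x cand={2,3} pick 3 [3->3 ok]
  7: obs=x cand={2,3} pick 2 [3->2 ok]
  8: obs=z cand={0} pick 0 [2->0 ok]
  9: obs=w cand={1} pick 1 [0->1 ok]
  10: obs=w cand={1} pick 1 [1->1 ok]
  11: obs=z cand={0} pick 0 [1->0 ok]
  12: obs=y cand={4} pick 4 [0->4 ok]
  13: obs=x cand={2,3} pick 2 [4->2 ok]
  14: obs=w cand={1} pick 1 [2->1 ok]
  15: obs=z cand={0} pick 0 [1->0 ok]
  16: obs=y cand={4} pick 4 [0->4 ok]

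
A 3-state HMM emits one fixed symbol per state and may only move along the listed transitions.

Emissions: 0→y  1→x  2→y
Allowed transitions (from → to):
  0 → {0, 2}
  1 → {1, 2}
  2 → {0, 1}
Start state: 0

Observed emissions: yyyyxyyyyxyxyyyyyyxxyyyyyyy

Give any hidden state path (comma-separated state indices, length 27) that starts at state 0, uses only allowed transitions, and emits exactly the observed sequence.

  pos 0: y in {0,2}, choose 0; start
  pos 1: y in {0,2}, choose 0; 0->0 ok
  pos 2: y in {0,2}, choose 0; 0->0 ok
  pos 3: y in {0,2}, choose 2; 0->2 ok
  pos 4: x in {1}, choose 1; 2->1 ok
  pos 5: y in {0,2}, choose 2; 1->2 ok
  pos 6: y in {0,2}, choose 0; 2->0 ok
  pos 7: y in {0,2}, choose 0; 0->0 ok
  pos 8: y in {0,2}, choose 2; 0->2 ok
  pos 9: x in {1}, choose 1; 2->1 ok
  pos 10: y in {0,2}, choose 2; 1->2 ok
  pos 11: x in {1}, choose 1; 2->1 ok
  pos 12: y in {0,2}, choose 2; 1->2 ok
  pos 13: y in {0,2}, choose 0; 2->0 ok
  pos 14: y in {0,2}, choose 2; 0->2 ok
  pos 15: y in {0,2}, choose 0; 2->0 ok
  pos 16: y in {0,2}, choose 0; 0->0 ok
  pos 17: y in {0,2}, choose 2; 0->2 ok
  pos 18: x in {1}, choose 1; 2->1 ok
  pos 19: x in {1}, choose 1; 1->1 ok
  pos 20: y in {0,2}, choose 2; 1->2 ok
  pos 21: y in {0,2}, choose 0; 2->0 ok
  pos 22: y in {0,2}, choose 0; 0->0 ok
  pos 23: y in {0,2}, choose 2; 0->2 ok
  pos 24: y in {0,2}, choose 0; 2->0 ok
  pos 25: y in {0,2}, choose 0; 0->0 ok
  pos 26: y in {0,2}, choose 2; 0->2 ok

0,0,0,2,1,2,0,0,2,1,2,1,2,0,2,0,0,2,1,1,2,0,0,2,0,0,2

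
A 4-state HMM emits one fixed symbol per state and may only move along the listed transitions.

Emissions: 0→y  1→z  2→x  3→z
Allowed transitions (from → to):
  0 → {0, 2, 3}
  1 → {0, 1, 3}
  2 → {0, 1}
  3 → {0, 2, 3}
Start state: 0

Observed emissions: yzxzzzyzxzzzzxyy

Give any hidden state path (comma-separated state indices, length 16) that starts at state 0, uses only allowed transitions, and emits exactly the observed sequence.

  pos 0: y in {0}, choose 0; start
  pos 1: z in {1,3}, choose 3; 0->3 ok
  pos 2: x in {2}, choose 2; 3->2 ok
  pos 3: z in {1,3}, choose 1; 2->1 ok
  pos 4: z in {1,3}, choose 1; 1->1 ok
  pos 5: z in {1,3}, choose 1; 1->1 ok
  pos 6: y in {0}, choose 0; 1->0 ok
  pos 7: z in {1,3}, choose 3; 0->3 ok
  pos 8: x in {2}, choose 2; 3->2 ok
  pos 9: z in {1,3}, choose 1; 2->1 ok
  pos 10: z in {1,3}, choose 1; 1->1 ok
  pos 11: z in {1,3}, choose 1; 1->1 ok
  pos 12: z in {1,3}, choose 3; 1->3 ok
  pos 13: x in {2}, choose 2; 3->2 ok
  pos 14: y in {0}, choose 0; 2->0 ok
  pos 15: y in {0}, choose 0; 0->0 ok

0,3,2,1,1,1,0,3,2,1,1,1,3,2,0,0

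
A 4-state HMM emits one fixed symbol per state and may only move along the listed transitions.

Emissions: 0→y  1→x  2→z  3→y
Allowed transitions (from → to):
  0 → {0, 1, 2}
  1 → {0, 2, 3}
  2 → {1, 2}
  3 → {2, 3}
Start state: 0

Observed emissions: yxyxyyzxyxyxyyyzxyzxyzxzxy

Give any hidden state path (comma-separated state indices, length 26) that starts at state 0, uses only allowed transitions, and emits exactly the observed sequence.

  0: obs=y cand={0,3} pick 0 [start]
  1: obs=x cand={1} pick 1 [0->1 ok]
  2: obs=y cand={0,3} pick 0 [1->0 ok]
  3: obs=x cand={1} pick 1 [0->1 ok]
  4: obs=y cand={0,3} pick 0 [1->0 ok]
  5: obs=y cand={0,3} pick 0 [0->0 ok]
  6: obs=z cand={2} pick 2 [0->2 ok]
  7: obs=x cand={1} pick 1 [2->1 ok]
  8: obs=y cand={0,3} pick 0 [1->0 ok]
  9: obs=x cand={1} pick 1 [0->1 ok]
  10: obs=y cand={0,3} pick 0 [1->0 ok]
  11: obs=x cand={1} pick 1 [0->1 ok]
  12: obs=y cand={0,3} pick 3 [1->3 ok]
  13: obs=y cand={0,3} pick 3 [3->3 ok]
  14: obs=y cand={0,3} pick 3 [3->3 ok]
  15: obs=z cand={2} pick 2 [3->2 ok]
  16: obs=x cand={1} pick 1 [2->1 ok]
  17: obs=y cand={0,3} pick 0 [1->0 ok]
  18: obs=z cand={2} pick 2 [0->2 ok]
  19: obs=x cand={1} pick 1 [2->1 ok]
  20: obs=y cand={0,3} pick 3 [1->3 ok]
  21: obs=z cand={2} pick 2 [3->2 ok]
  22: obs=x cand={1} pick 1 [2->1 ok]
  23: obs=z cand={2} pick 2 [1->2 ok]
  24: obs=x cand={1} pick 1 [2->1 ok]
  25: obs=y cand={0,3} pick 3 [1->3 ok]

0,1,0,1,0,0,2,1,0,1,0,1,3,3,3,2,1,0,2,1,3,2,1,2,1,3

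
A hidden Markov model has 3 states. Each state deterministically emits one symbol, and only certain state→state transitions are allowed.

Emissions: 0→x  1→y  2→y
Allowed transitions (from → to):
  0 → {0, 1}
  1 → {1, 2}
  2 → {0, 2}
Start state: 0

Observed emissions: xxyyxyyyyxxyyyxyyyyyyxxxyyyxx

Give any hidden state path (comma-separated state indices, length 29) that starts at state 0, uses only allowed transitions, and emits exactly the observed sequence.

0,0,1,2,0,1,2,2,2,0,0,1,1,2,0,1,1,1,1,2,2,0,0,0,1,2,2,0,0

  0: obs=x cand={0} pick 0 [start]
  1: obs=x cand={0} pick 0 [0->0 ok]
  2: obs=y cand={1,2} pick 1 [0->1 ok]
  3: obs=y cand={1,2} pick 2 [1->2 ok]
  4: obs=x cand={0} pick 0 [2->0 ok]
  5: obs=y cand={1,2} pick 1 [0->1 ok]
  6: obs=y cand={1,2} pick 2 [1->2 ok]
  7: obs=y cand={1,2} pick 2 [2->2 ok]
  8: obs=y cand={1,2} pick 2 [2->2 ok]
  9: obs=x cand={0} pick 0 [2->0 ok]
  10: obs=x cand={0} pick 0 [0->0 ok]
  11: obs=y cand={1,2} pick 1 [0->1 ok]
  12: obs=y cand={1,2} pick 1 [1->1 ok]
  13: obs=y cand={1,2} pick 2 [1->2 ok]
  14: obs=x cand={0} pick 0 [2->0 ok]
  15: obs=y cand={1,2} pick 1 [0->1 ok]
  16: obs=y cand={1,2} pick 1 [1->1 ok]
  17: obs=y cand={1,2} pick 1 [1->1 ok]
  18: obs=y cand={1,2} pick 1 [1->1 ok]
  19: obs=y cand={1,2} pick 2 [1->2 ok]
  20: obs=y cand={1,2} pick 2 [2->2 ok]
  21: obs=x cand={0} pick 0 [2->0 ok]
  22: obs=x cand={0} pick 0 [0->0 ok]
  23: obs=x cand={0} pick 0 [0->0 ok]
  24: obs=y cand={1,2} pick 1 [0->1 ok]
  25: obs=y cand={1,2} pick 2 [1->2 ok]
  26: obs=y cand={1,2} pick 2 [2->2 ok]
  27: obs=x cand={0} pick 0 [2->0 ok]
  28: obs=x cand={0} pick 0 [0->0 ok]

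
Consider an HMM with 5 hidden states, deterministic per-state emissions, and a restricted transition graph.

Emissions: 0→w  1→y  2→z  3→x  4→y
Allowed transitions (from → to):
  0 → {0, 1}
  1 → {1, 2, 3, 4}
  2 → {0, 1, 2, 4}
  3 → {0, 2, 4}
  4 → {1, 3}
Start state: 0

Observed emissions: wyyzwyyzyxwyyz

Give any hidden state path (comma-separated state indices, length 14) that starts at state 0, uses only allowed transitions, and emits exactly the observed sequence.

  t0 'w' -> {0}, take 0 (start)
  t1 'y' -> {1,4}, take 1 (0->1 ok)
  t2 'y' -> {1,4}, take 1 (1->1 ok)
  t3 'z' -> {2}, take 2 (1->2 ok)
  t4 'w' -> {0}, take 0 (2->0 ok)
  t5 'y' -> {1,4}, take 1 (0->1 ok)
  t6 'y' -> {1,4}, take 1 (1->1 ok)
  t7 'z' -> {2}, take 2 (1->2 ok)
  t8 'y' -> {1,4}, take 4 (2->4 ok)
  t9 'x' -> {3}, take 3 (4->3 ok)
  t10 'w' -> {0}, take 0 (3->0 ok)
  t11 'y' -> {1,4}, take 1 (0->1 ok)
  t12 'y' -> {1,4}, take 1 (1->1 ok)
  t13 'z' -> {2}, take 2 (1->2 ok)

0,1,1,2,0,1,1,2,4,3,0,1,1,2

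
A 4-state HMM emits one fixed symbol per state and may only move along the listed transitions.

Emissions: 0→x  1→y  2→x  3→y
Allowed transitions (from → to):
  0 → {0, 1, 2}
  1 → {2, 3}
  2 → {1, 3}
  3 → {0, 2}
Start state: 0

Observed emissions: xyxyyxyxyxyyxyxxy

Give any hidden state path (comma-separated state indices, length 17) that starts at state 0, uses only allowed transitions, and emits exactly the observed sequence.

0,1,2,1,3,2,1,2,3,2,1,3,2,3,0,0,1

  t0 'x' -> {0,2}, take 0 (start)
  t1 'y' -> {1,3}, take 1 (0->1 ok)
  t2 'x' -> {0,2}, take 2 (1->2 ok)
  t3 'y' -> {1,3}, take 1 (2->1 ok)
  t4 'y' -> {1,3}, take 3 (1->3 ok)
  t5 'x' -> {0,2}, take 2 (3->2 ok)
  t6 'y' -> {1,3}, take 1 (2->1 ok)
  t7 'x' -> {0,2}, take 2 (1->2 ok)
  t8 'y' -> {1,3}, take 3 (2->3 ok)
  t9 'x' -> {0,2}, take 2 (3->2 ok)
  t10 'y' -> {1,3}, take 1 (2->1 ok)
  t11 'y' -> {1,3}, take 3 (1->3 ok)
  t12 'x' -> {0,2}, take 2 (3->2 ok)
  t13 'y' -> {1,3}, take 3 (2->3 ok)
  t14 'x' -> {0,2}, take 0 (3->0 ok)
  t15 'x' -> {0,2}, take 0 (0->0 ok)
  t16 'y' -> {1,3}, take 1 (0->1 ok)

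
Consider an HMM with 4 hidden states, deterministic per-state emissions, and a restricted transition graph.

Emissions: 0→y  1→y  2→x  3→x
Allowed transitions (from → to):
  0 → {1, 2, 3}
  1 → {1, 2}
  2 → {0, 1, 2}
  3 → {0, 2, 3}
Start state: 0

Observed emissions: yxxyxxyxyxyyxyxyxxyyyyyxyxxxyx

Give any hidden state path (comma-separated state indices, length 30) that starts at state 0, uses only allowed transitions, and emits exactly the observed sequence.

  pos 0: y in {0,1}, choose 0; start
  pos 1: x in {2,3}, choose 3; 0->3 ok
  pos 2: x in {2,3}, choose 2; 3->2 ok
  pos 3: y in {0,1}, choose 0; 2->0 ok
  pos 4: x in {2,3}, choose 2; 0->2 ok
  pos 5: x in {2,3}, choose 2; 2->2 ok
  pos 6: y in {0,1}, choose 0; 2->0 ok
  pos 7: x in {2,3}, choose 2; 0->2 ok
  pos 8: y in {0,1}, choose 1; 2->1 ok
  pos 9: x in {2,3}, choose 2; 1->2 ok
  pos 10: y in {0,1}, choose 1; 2->1 ok
  pos 11: y in {0,1}, choose 1; 1->1 ok
  pos 12: x in {2,3}, choose 2; 1->2 ok
  pos 13: y in {0,1}, choose 0; 2->0 ok
  pos 14: x in {2,3}, choose 3; 0->3 ok
  pos 15: y in {0,1}, choose 0; 3->0 ok
  pos 16: x in {2,3}, choose 3; 0->3 ok
  pos 17: x in {2,3}, choose 2; 3->2 ok
  pos 18: y in {0,1}, choose 1; 2->1 ok
  pos 19: y in {0,1}, choose 1; 1->1 ok
  pos 20: y in {0,1}, choose 1; 1->1 ok
  pos 21: y in {0,1}, choose 1; 1->1 ok
  pos 22: y in {0,1}, choose 1; 1->1 ok
  pos 23: x in {2,3}, choose 2; 1->2 ok
  pos 24: y in {0,1}, choose 1; 2->1 ok
  pos 25: x in {2,3}, choose 2; 1->2 ok
  pos 26: x in {2,3}, choose 2; 2->2 ok
  pos 27: x in {2,3}, choose 2; 2->2 ok
  pos 28: y in {0,1}, choose 0; 2->0 ok
  pos 29: x in {2,3}, choose 3; 0->3 ok

0,3,2,0,2,2,0,2,1,2,1,1,2,0,3,0,3,2,1,1,1,1,1,2,1,2,2,2,0,3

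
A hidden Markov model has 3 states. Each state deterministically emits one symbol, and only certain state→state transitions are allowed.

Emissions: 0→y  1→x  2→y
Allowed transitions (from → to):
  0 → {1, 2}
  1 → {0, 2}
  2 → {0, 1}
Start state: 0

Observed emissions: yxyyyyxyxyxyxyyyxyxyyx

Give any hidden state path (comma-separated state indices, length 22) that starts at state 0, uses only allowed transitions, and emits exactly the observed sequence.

  0: obs=y cand={0,2} pick 0 [start]
  1: obs=x cand={1} pick 1 [0->1 ok]
  2: obs=y cand={0,2} pick 2 [1->2 ok]
  3: obs=y cand={0,2} pick 0 [2->0 ok]
  4: obs=y cand={0,2} pick 2 [0->2 ok]
  5: obs=y cand={0,2} pick 0 [2->0 ok]
  6: obs=x cand={1} pick 1 [0->1 ok]
  7: obs=y cand={0,2} pick 2 [1->2 ok]
  8: obs=x cand={1} pick 1 [2->1 ok]
  9: obs=y cand={0,2} pick 0 [1->0 ok]
  10: obs=x cand={1} pick 1 [0->1 ok]
  11: obs=y cand={0,2} pick 0 [1->0 ok]
  12: obs=x cand={1} pick 1 [0->1 ok]
  13: obs=y cand={0,2} pick 0 [1->0 ok]
  14: obs=y cand={0,2} pick 2 [0->2 ok]
  15: obs=y cand={0,2} pick 0 [2->0 ok]
  16: obs=x cand={1} pick 1 [0->1 ok]
  17: obs=y cand={0,2} pick 2 [1->2 ok]
  18: obs=x cand={1} pick 1 [2->1 ok]
  19: obs=y cand={0,2} pick 2 [1->2 ok]
  20: obs=y cand={0,2} pick 0 [2->0 ok]
  21: obs=x cand={1} pick 1 [0->1 ok]

0,1,2,0,2,0,1,2,1,0,1,0,1,0,2,0,1,2,1,2,0,1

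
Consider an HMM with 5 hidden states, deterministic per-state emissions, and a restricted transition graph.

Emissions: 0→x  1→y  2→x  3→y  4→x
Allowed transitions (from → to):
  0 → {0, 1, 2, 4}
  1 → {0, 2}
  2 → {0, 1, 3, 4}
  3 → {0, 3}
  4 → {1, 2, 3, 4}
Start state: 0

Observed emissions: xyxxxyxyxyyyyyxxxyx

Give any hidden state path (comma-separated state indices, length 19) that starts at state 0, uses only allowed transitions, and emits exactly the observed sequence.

  0: obs=x cand={0,2,4} pick 0 [start]
  1: obs=y cand={1,3} pick 1 [0->1 ok]
  2: obs=x cand={0,2,4} pick 0 [1->0 ok]
  3: obs=x cand={0,2,4} pick 0 [0->0 ok]
  4: obs=x cand={0,2,4} pick 2 [0->2 ok]
  5: obs=y cand={1,3} pick 1 [2->1 ok]
  6: obs=x cand={0,2,4} pick 2 [1->2 ok]
  7: obs=y cand={1,3} pick 1 [2->1 ok]
  8: obs=x cand={0,2,4} pick 2 [1->2 ok]
  9: obs=y cand={1,3} pick 3 [2->3 ok]
  10: obs=y cand={1,3} pick 3 [3->3 ok]
  11: obs=y cand={1,3} pick 3 [3->3 ok]
  12: obs=y cand={1,3} pick 3 [3->3 ok]
  13: obs=y cand={1,3} pick 3 [3->3 ok]
  14: obs=x cand={0,2,4} pick 0 [3->0 ok]
  15: obs=x cand={0,2,4} pick 0 [0->0 ok]
  16: obs=x cand={0,2,4} pick 4 [0->4 ok]
  17: obs=y cand={1,3} pick 1 [4->1 ok]
  18: obs=x cand={0,2,4} pick 0 [1->0 ok]

0,1,0,0,2,1,2,1,2,3,3,3,3,3,0,0,4,1,0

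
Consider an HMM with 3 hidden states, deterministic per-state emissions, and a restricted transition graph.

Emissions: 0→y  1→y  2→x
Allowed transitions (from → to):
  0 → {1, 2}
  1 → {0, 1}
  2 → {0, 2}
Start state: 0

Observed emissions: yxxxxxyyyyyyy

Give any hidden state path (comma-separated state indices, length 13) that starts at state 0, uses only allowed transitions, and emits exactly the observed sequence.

0,2,2,2,2,2,0,1,0,1,1,1,0

  pos 0: y in {0,1}, choose 0; start
  pos 1: x in {2}, choose 2; 0->2 ok
  pos 2: x in {2}, choose 2; 2->2 ok
  pos 3: x in {2}, choose 2; 2->2 ok
  pos 4: x in {2}, choose 2; 2->2 ok
  pos 5: x in {2}, choose 2; 2->2 ok
  pos 6: y in {0,1}, choose 0; 2->0 ok
  pos 7: y in {0,1}, choose 1; 0->1 ok
  pos 8: y in {0,1}, choose 0; 1->0 ok
  pos 9: y in {0,1}, choose 1; 0->1 ok
  pos 10: y in {0,1}, choose 1; 1->1 ok
  pos 11: y in {0,1}, choose 1; 1->1 ok
  pos 12: y in {0,1}, choose 0; 1->0 ok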